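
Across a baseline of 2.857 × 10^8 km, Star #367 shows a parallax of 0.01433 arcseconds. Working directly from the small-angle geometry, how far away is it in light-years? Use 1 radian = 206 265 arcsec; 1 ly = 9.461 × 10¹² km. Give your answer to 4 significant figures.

434.7 ly

θ = 0.01433″ = 0.01433/206265 = 6.9474 × 10^-8 rad.
d = B/θ = (2.857 × 10^8) / (6.9474 × 10^-8) = 4.1123 × 10^15 km = (4.1123 × 10^15) / (9.461 × 10^12) ly = 434.66 ly.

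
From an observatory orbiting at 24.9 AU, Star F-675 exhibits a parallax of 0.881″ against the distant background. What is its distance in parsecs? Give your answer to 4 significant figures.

With baseline B (in AU) and parallax p (in arcsec), d = B/p parsecs.
d = 24.9 / 0.881 = 28.263 pc.

28.26 pc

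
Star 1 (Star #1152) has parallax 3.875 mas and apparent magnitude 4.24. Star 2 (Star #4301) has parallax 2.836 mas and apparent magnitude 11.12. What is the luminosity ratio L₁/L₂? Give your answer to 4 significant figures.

L₁/L₂ = 302.6

d₁ = 1/p₁ = 1/0.003875″ = 258.06 pc; d₂ = 1/p₂ = 1/0.002836″ = 352.61 pc.
M₁ = m₁ − 5 log₁₀ d₁ + 5 = 4.24 − 12.0586 + 5 = -2.8186.
M₂ = 11.12 − 12.7365 + 5 = 3.3835.
L₁/L₂ = 10^(0.4(M₂ − M₁)) = 10^(0.4 × 6.2021) = 10^2.48084 = 302.58.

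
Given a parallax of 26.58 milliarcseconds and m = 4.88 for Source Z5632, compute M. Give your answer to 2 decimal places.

d = 1/p = 1/0.02658″ = 37.622 pc.
m − M = 5 log₁₀(37.622) − 5 = 7.8772 − 5 = 2.8772.
M = m − (m − M) = 4.88 − 2.8772 = 2.00.

M = 2.00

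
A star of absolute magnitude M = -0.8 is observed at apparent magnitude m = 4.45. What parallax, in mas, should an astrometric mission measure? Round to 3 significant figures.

m − M = 4.45 − (-0.8) = 5.25.
d = 10^((m−M)/5 + 1) = 10^2.050 = 112.2 pc.
p = 1/d = 1/112.2 = 0.0089127 arcsec = 8.9127 mas.

8.91 mas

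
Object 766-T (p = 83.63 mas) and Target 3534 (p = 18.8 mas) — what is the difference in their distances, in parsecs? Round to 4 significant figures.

d_A = 1/0.08363″ = 11.957 pc; d_B = 1/0.01880″ = 53.191 pc.
|d_B − d_A| = |53.191 − 11.957| = 41.234 pc.

41.23 pc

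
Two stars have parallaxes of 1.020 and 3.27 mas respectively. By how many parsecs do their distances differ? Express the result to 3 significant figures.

d_A = 1/0.001020″ = 980.39 pc; d_B = 1/0.003270″ = 305.81 pc.
|d_B − d_A| = |305.81 − 980.39| = 674.58 pc.

675 pc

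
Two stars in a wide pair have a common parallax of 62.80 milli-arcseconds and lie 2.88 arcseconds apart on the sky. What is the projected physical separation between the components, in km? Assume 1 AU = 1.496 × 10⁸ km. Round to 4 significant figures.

6.861 × 10^9 km

d = 1/p = 1/0.06280″ = 15.924 pc.
At distance d (pc), an angle of θ arcsec spans θ·d AU: s = 2.88 × 15.924 = 45.861 AU.
= 45.861 × 1.496 × 10⁸ km = 6.8608 × 10^9 km.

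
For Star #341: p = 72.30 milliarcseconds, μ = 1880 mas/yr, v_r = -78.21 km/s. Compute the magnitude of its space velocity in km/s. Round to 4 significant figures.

d = 1/p = 1/0.07230″ = 13.831 pc.
μ = 1880 mas/yr = 1.880 ″/yr.
v_t = 4.740 μ d = 4.740 × 1.880 × 13.831 = 123.25 km/s.
v = √(v_r² + v_t²) = √((-78.21)² + 123.25²) = √21307.4 = 145.97 km/s.

146.0 km/s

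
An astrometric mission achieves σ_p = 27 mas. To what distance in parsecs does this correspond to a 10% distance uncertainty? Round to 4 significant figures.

3.704 pc

σ_d/d = σ_p/p, so the condition is σ_p/p ≤ 0.10, i.e. p ≥ σ_p/0.10.
p_min = 27/0.10 = 270 mas = 0.27 arcsec.
d_max = 1/p_min = 1/0.27 = 3.7037 pc.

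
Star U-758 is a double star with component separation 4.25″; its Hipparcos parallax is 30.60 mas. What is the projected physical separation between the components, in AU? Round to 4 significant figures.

d = 1/p = 1/0.03060″ = 32.68 pc.
At distance d (pc), an angle of θ arcsec spans θ·d AU: s = 4.25 × 32.68 = 138.89 AU.

138.9 AU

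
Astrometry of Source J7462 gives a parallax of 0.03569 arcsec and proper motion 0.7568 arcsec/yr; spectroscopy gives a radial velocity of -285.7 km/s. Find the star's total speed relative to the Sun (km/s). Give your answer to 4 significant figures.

302.9 km/s

d = 1/p = 1/0.03569″ = 28.019 pc.
v_t = 4.740 μ d = 4.740 × 0.7568 × 28.019 = 100.51 km/s.
v = √(v_r² + v_t²) = √((-285.7)² + 100.51²) = √91726.8 = 302.86 km/s.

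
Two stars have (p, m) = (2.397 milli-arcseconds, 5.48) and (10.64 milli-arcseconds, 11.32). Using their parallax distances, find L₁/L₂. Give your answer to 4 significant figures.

d₁ = 1/p₁ = 1/0.002397″ = 417.19 pc; d₂ = 1/p₂ = 1/0.01064″ = 93.985 pc.
M₁ = m₁ − 5 log₁₀ d₁ + 5 = 5.48 − 13.1017 + 5 = -2.6217.
M₂ = 11.32 − 9.8653 + 5 = 6.4547.
L₁/L₂ = 10^(0.4(M₂ − M₁)) = 10^(0.4 × 9.0764) = 10^3.63056 = 4271.3.

L₁/L₂ = 4271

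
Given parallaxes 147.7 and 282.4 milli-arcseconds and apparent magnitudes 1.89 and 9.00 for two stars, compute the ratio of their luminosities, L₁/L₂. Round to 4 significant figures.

L₁/L₂ = 2553

d₁ = 1/p₁ = 1/0.1477″ = 6.7705 pc; d₂ = 1/p₂ = 1/0.2824″ = 3.5411 pc.
M₁ = m₁ − 5 log₁₀ d₁ + 5 = 1.89 − 4.1531 + 5 = 2.7369.
M₂ = 9.00 − 2.7457 + 5 = 11.2543.
L₁/L₂ = 10^(0.4(M₂ − M₁)) = 10^(0.4 × 8.5174) = 10^3.40696 = 2552.5.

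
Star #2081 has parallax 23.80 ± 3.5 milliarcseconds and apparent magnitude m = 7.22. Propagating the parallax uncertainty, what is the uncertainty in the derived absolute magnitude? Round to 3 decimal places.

M = m − 5 log₁₀ d + 5 = m + 5 log₁₀ p + 5, so ∂M/∂p = 5/(p ln 10).
σ_M = (5/ln 10) · (σ_p/p) = 2.1715 × 3.5/23.80 = 2.1715 × 0.14706 = 0.31934.

σ_M = 0.319 mag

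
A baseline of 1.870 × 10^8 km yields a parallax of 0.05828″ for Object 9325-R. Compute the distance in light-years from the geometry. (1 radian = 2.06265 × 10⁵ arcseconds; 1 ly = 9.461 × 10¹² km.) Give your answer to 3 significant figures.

θ = 0.05828″ = 0.05828/206265 = 2.8255 × 10^-7 rad.
d = B/θ = (1.870 × 10^8) / (2.8255 × 10^-7) = 6.6183 × 10^14 km = (6.6183 × 10^14) / (9.461 × 10^12) ly = 69.953 ly.

70.0 ly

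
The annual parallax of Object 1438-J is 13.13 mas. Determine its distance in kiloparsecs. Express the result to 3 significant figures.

p = 13.13 mas = 0.01313 arcsec.
d = 1/p = 1/0.01313 = 76.161 pc.
= 0.076161 kpc.

0.0762 kpc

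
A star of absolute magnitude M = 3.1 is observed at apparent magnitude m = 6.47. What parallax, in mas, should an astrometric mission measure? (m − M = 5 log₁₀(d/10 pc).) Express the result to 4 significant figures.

21.18 mas

m − M = 6.47 − 3.1 = 3.37.
d = 10^((m−M)/5 + 1) = 10^1.674 = 47.206 pc.
p = 1/d = 1/47.206 = 0.021184 arcsec = 21.184 mas.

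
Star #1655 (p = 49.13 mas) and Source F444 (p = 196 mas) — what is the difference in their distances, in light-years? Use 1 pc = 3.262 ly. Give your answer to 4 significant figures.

d_A = 1/0.04913″ = 20.354 pc; d_B = 1/0.1960″ = 5.102 pc.
|d_B − d_A| = |5.102 − 20.354| = 15.252 pc = 15.252 × 3.262 ly = 49.752 ly.

49.75 ly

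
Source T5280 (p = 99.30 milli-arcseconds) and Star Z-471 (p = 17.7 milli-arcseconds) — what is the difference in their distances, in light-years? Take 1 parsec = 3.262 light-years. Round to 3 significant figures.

151 ly

d_A = 1/0.09930″ = 10.07 pc; d_B = 1/0.01770″ = 56.497 pc.
|d_B − d_A| = |56.497 − 10.07| = 46.427 pc = 46.427 × 3.262 ly = 151.44 ly.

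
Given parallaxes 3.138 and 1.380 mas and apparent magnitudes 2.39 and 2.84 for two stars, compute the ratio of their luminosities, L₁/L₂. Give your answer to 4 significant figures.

L₁/L₂ = 0.2927

d₁ = 1/p₁ = 1/0.003138″ = 318.67 pc; d₂ = 1/p₂ = 1/0.001380″ = 724.64 pc.
M₁ = m₁ − 5 log₁₀ d₁ + 5 = 2.39 − 12.5167 + 5 = -5.1267.
M₂ = 2.84 − 14.3006 + 5 = -6.4606.
L₁/L₂ = 10^(0.4(M₂ − M₁)) = 10^(0.4 × (-1.3339)) = 10^(-0.53356) = 0.29271.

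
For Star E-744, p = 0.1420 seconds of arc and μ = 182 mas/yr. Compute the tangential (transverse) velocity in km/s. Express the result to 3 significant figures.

d = 1/p = 1/0.1420″ = 7.0423 pc.
μ = 182 mas/yr = 0.182 ″/yr.
v_t = 4.74 × μ × d = 4.74 × 0.182 × 7.0423 = 6.0753 km/s.

6.08 km/s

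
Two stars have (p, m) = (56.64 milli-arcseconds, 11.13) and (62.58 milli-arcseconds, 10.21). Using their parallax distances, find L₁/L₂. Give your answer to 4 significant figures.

L₁/L₂ = 0.5231

d₁ = 1/p₁ = 1/0.05664″ = 17.655 pc; d₂ = 1/p₂ = 1/0.06258″ = 15.98 pc.
M₁ = m₁ − 5 log₁₀ d₁ + 5 = 11.13 − 6.2343 + 5 = 9.8957.
M₂ = 10.21 − 6.0179 + 5 = 9.1921.
L₁/L₂ = 10^(0.4(M₂ − M₁)) = 10^(0.4 × (-0.7036)) = 10^(-0.28144) = 0.52307.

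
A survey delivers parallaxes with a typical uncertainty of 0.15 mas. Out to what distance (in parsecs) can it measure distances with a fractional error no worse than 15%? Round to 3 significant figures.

1000 pc

σ_d/d = σ_p/p, so the condition is σ_p/p ≤ 0.15, i.e. p ≥ σ_p/0.15.
p_min = 0.15/0.15 = 1 mas = 0.001 arcsec.
d_max = 1/p_min = 1/0.001 = 1000 pc.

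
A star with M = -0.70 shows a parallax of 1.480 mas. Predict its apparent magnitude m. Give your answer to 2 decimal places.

m = 8.45

d = 1/p = 1/0.001480″ = 675.68 pc.
m − M = 5 log₁₀ d − 5 = 5 log₁₀(675.68) − 5 = 14.1487 − 5 = 9.1487.
m = M + (m − M) = -0.70 + 9.1487 = 8.45.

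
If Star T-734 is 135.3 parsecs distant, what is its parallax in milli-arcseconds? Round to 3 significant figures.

p = 1/d = 1/135.3 = 0.007391 arcsec.
= 0.007391 × 1000 = 7.391 mas.

7.39 mas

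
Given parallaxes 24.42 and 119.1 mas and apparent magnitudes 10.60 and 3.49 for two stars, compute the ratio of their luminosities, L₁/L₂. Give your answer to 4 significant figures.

L₁/L₂ = 0.03407

d₁ = 1/p₁ = 1/0.02442″ = 40.95 pc; d₂ = 1/p₂ = 1/0.1191″ = 8.3963 pc.
M₁ = m₁ − 5 log₁₀ d₁ + 5 = 10.60 − 8.0613 + 5 = 7.5387.
M₂ = 3.49 − 4.6204 + 5 = 3.8696.
L₁/L₂ = 10^(0.4(M₂ − M₁)) = 10^(0.4 × (-3.6691)) = 10^(-1.46764) = 0.034069.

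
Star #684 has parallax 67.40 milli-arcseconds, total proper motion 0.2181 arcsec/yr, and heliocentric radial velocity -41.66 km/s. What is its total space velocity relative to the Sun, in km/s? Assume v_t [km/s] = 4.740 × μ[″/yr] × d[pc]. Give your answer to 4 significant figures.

44.39 km/s

d = 1/p = 1/0.06740″ = 14.837 pc.
v_t = 4.740 μ d = 4.740 × 0.2181 × 14.837 = 15.338 km/s.
v = √(v_r² + v_t²) = √((-41.66)² + 15.338²) = √1970.81 = 44.394 km/s.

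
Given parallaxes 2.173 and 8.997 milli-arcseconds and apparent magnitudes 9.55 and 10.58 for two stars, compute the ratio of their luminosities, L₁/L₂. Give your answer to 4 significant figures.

d₁ = 1/p₁ = 1/0.002173″ = 460.19 pc; d₂ = 1/p₂ = 1/0.008997″ = 111.15 pc.
M₁ = m₁ − 5 log₁₀ d₁ + 5 = 9.55 − 13.3147 + 5 = 1.2353.
M₂ = 10.58 − 10.2295 + 5 = 5.3505.
L₁/L₂ = 10^(0.4(M₂ − M₁)) = 10^(0.4 × 4.1152) = 10^1.64608 = 44.267.

L₁/L₂ = 44.27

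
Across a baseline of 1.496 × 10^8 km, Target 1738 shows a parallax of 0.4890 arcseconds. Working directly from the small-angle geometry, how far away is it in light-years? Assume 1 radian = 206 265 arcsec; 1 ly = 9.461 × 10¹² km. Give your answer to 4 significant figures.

θ = 0.4890″ = 0.4890/206265 = 2.3707 × 10^-6 rad.
d = B/θ = (1.496 × 10^8) / (2.3707 × 10^-6) = 6.3104 × 10^13 km = (6.3104 × 10^13) / (9.461 × 10^12) ly = 6.6699 ly.

6.670 ly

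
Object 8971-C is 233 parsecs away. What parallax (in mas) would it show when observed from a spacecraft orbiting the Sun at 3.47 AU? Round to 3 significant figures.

p (arcsec) = B (AU) / d (pc).
p = 3.47 / 233 = 0.014893 arcsec = 14.893 mas.

14.9 mas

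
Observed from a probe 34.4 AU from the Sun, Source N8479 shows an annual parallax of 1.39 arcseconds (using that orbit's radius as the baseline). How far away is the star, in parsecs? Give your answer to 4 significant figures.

With baseline B (in AU) and parallax p (in arcsec), d = B/p parsecs.
d = 34.4 / 1.39 = 24.748 pc.

24.75 pc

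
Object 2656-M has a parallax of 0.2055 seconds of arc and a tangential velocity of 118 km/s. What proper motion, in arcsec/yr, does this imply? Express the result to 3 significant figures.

d = 1/p = 1/0.2055″ = 4.8662 pc.
μ = v_t / (4.74 d) = 118 / (4.74 × 4.8662) = 118 / 23.066 = 5.1158 ″/yr.

5.12 arcsec/yr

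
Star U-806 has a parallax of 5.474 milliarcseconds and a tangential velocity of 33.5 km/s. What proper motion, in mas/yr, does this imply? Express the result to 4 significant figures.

d = 1/p = 1/0.005474″ = 182.68 pc.
μ = v_t / (4.74 d) = 33.5 / (4.74 × 182.68) = 33.5 / 865.9 = 0.038688 ″/yr = 38.688 mas/yr.

38.69 mas/yr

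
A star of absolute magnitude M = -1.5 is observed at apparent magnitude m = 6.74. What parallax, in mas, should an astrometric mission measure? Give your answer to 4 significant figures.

m − M = 6.74 − (-1.5) = 8.24.
d = 10^((m−M)/5 + 1) = 10^2.648 = 444.63 pc.
p = 1/d = 1/444.63 = 0.0022491 arcsec = 2.2491 mas.

2.249 mas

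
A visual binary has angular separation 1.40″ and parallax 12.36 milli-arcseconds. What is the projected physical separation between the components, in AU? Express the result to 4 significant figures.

d = 1/p = 1/0.01236″ = 80.906 pc.
At distance d (pc), an angle of θ arcsec spans θ·d AU: s = 1.40 × 80.906 = 113.27 AU.

113.3 AU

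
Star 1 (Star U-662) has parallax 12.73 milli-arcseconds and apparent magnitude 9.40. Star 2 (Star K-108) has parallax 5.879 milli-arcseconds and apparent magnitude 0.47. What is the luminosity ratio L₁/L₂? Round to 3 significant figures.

L₁/L₂ = 5.71 × 10^-5

d₁ = 1/p₁ = 1/0.01273″ = 78.555 pc; d₂ = 1/p₂ = 1/0.005879″ = 170.1 pc.
M₁ = m₁ − 5 log₁₀ d₁ + 5 = 9.40 − 9.4759 + 5 = 4.9241.
M₂ = 0.47 − 11.1535 + 5 = -5.6835.
L₁/L₂ = 10^(0.4(M₂ − M₁)) = 10^(0.4 × (-10.6076)) = 10^(-4.24304) = 0.000057143.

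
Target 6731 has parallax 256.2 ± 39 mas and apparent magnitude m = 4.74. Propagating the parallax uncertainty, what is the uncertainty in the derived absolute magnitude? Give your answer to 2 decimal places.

σ_M = 0.33 mag

M = m − 5 log₁₀ d + 5 = m + 5 log₁₀ p + 5, so ∂M/∂p = 5/(p ln 10).
σ_M = (5/ln 10) · (σ_p/p) = 2.1715 × 39/256.2 = 2.1715 × 0.15222 = 0.33055.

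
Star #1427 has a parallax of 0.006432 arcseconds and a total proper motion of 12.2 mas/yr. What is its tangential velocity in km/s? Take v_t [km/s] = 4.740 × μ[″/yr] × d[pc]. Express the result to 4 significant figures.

8.991 km/s

d = 1/p = 1/0.006432″ = 155.47 pc.
μ = 12.2 mas/yr = 0.0122 ″/yr.
v_t = 4.74 × μ × d = 4.74 × 0.0122 × 155.47 = 8.9905 km/s.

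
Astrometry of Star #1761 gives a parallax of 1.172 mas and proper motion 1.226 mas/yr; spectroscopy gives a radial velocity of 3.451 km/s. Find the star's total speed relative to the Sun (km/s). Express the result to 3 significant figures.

d = 1/p = 1/0.001172″ = 853.24 pc.
μ = 1.226 mas/yr = 0.001226 ″/yr.
v_t = 4.740 μ d = 4.740 × 0.001226 × 853.24 = 4.9584 km/s.
v = √(v_r² + v_t²) = √(3.451² + 4.9584²) = √36.4951 = 6.0411 km/s.

6.04 km/s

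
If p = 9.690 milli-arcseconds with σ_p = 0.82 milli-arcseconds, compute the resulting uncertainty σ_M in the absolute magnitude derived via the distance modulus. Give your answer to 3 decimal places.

M = m − 5 log₁₀ d + 5 = m + 5 log₁₀ p + 5, so ∂M/∂p = 5/(p ln 10).
σ_M = (5/ln 10) · (σ_p/p) = 2.1715 × 0.82/9.690 = 2.1715 × 0.084623 = 0.18376.

σ_M = 0.184 mag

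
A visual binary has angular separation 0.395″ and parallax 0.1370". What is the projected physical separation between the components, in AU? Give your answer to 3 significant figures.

2.88 AU

d = 1/p = 1/0.1370″ = 7.2993 pc.
At distance d (pc), an angle of θ arcsec spans θ·d AU: s = 0.395 × 7.2993 = 2.8832 AU.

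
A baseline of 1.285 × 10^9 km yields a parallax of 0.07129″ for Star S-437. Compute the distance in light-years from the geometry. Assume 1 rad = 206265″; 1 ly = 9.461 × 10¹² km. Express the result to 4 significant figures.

θ = 0.07129″ = 0.07129/206265 = 3.4562 × 10^-7 rad.
d = B/θ = (1.285 × 10^9) / (3.4562 × 10^-7) = 3.7180 × 10^15 km = (3.7180 × 10^15) / (9.461 × 10^12) ly = 392.98 ly.

393.0 ly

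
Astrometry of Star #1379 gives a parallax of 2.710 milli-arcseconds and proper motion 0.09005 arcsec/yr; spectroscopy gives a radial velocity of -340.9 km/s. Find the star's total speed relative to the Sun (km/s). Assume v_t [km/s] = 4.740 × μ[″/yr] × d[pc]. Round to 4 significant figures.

d = 1/p = 1/0.002710″ = 369 pc.
v_t = 4.740 μ d = 4.740 × 0.09005 × 369 = 157.5 km/s.
v = √(v_r² + v_t²) = √((-340.9)² + 157.5²) = √141019 = 375.52 km/s.

375.5 km/s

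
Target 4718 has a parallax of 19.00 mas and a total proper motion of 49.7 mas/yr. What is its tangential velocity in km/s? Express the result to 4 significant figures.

d = 1/p = 1/0.01900″ = 52.632 pc.
μ = 49.7 mas/yr = 0.0497 ″/yr.
v_t = 4.74 × μ × d = 4.74 × 0.0497 × 52.632 = 12.399 km/s.

12.40 km/s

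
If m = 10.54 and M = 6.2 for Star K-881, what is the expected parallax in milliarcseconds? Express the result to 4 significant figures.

13.55 mas

m − M = 10.54 − 6.2 = 4.34.
d = 10^((m−M)/5 + 1) = 10^1.868 = 73.79 pc.
p = 1/d = 1/73.79 = 0.013552 arcsec = 13.552 mas.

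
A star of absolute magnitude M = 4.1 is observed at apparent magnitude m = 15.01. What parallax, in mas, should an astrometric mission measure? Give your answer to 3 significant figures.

0.658 mas

m − M = 15.01 − 4.1 = 10.91.
d = 10^((m−M)/5 + 1) = 10^3.182 = 1520.5 pc.
p = 1/d = 1/1520.5 = 0.00065768 arcsec = 0.65768 mas.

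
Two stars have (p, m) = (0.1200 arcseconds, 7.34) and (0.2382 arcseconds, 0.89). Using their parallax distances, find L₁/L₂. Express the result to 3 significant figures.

d₁ = 1/p₁ = 1/0.1200″ = 8.3333 pc; d₂ = 1/p₂ = 1/0.2382″ = 4.1982 pc.
M₁ = m₁ − 5 log₁₀ d₁ + 5 = 7.34 − 4.6041 + 5 = 7.7359.
M₂ = 0.89 − 3.1153 + 5 = 2.7747.
L₁/L₂ = 10^(0.4(M₂ − M₁)) = 10^(0.4 × (-4.9612)) = 10^(-1.98448) = 0.010364.

L₁/L₂ = 0.0104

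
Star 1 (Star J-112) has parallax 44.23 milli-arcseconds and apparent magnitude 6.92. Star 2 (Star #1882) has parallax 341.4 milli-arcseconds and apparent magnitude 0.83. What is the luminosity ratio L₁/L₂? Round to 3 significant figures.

d₁ = 1/p₁ = 1/0.04423″ = 22.609 pc; d₂ = 1/p₂ = 1/0.3414″ = 2.9291 pc.
M₁ = m₁ − 5 log₁₀ d₁ + 5 = 6.92 − 6.7714 + 5 = 5.1486.
M₂ = 0.83 − 2.3337 + 5 = 3.4963.
L₁/L₂ = 10^(0.4(M₂ − M₁)) = 10^(0.4 × (-1.6523)) = 10^(-0.66092) = 0.21831.

L₁/L₂ = 0.218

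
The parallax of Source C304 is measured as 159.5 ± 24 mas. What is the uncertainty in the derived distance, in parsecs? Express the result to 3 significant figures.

d = 1/p, so σ_d = σ_p / p².
σ_d = 0.0240 / (0.1595)² = 0.0240 / 0.02544 = 0.9434 pc.

0.943 pc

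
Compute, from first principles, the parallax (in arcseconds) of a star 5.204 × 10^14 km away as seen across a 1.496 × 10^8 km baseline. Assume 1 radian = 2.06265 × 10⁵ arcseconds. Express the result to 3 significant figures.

θ ≈ B/d = (1.496 × 10^8) / (5.204 × 10^14) = 2.8747 × 10^-7 rad.
In arcseconds: 2.8747 × 10^-7 × 206265 = 0.059295″.

0.0593 arcsec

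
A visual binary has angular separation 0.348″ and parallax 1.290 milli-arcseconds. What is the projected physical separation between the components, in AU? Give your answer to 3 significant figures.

d = 1/p = 1/0.001290″ = 775.19 pc.
At distance d (pc), an angle of θ arcsec spans θ·d AU: s = 0.348 × 775.19 = 269.77 AU.

270 AU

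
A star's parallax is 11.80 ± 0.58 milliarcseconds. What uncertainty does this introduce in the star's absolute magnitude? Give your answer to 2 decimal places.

σ_M = 0.11 mag

M = m − 5 log₁₀ d + 5 = m + 5 log₁₀ p + 5, so ∂M/∂p = 5/(p ln 10).
σ_M = (5/ln 10) · (σ_p/p) = 2.1715 × 0.58/11.80 = 2.1715 × 0.049153 = 0.10674.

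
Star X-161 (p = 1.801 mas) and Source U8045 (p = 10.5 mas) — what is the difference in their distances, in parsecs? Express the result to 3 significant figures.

d_A = 1/0.001801″ = 555.25 pc; d_B = 1/0.01050″ = 95.238 pc.
|d_B − d_A| = |95.238 − 555.25| = 460.01 pc.

460 pc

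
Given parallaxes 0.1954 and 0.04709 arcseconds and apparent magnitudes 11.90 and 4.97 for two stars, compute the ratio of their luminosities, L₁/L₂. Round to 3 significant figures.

d₁ = 1/p₁ = 1/0.1954″ = 5.1177 pc; d₂ = 1/p₂ = 1/0.04709″ = 21.236 pc.
M₁ = m₁ − 5 log₁₀ d₁ + 5 = 11.90 − 3.5454 + 5 = 13.3546.
M₂ = 4.97 − 6.6354 + 5 = 3.3346.
L₁/L₂ = 10^(0.4(M₂ − M₁)) = 10^(0.4 × (-10.0200)) = 10^(-4.00800) = 0.000098175.

L₁/L₂ = 9.82 × 10^-5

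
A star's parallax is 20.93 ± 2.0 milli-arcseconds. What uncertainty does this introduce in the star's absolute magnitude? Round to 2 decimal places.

M = m − 5 log₁₀ d + 5 = m + 5 log₁₀ p + 5, so ∂M/∂p = 5/(p ln 10).
σ_M = (5/ln 10) · (σ_p/p) = 2.1715 × 2.0/20.93 = 2.1715 × 0.095557 = 0.2075.

σ_M = 0.21 mag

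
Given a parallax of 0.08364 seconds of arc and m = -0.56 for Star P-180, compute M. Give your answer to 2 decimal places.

d = 1/p = 1/0.08364″ = 11.956 pc.
m − M = 5 log₁₀(11.956) − 5 = 5.3879 − 5 = 0.3879.
M = m − (m − M) = -0.56 − 0.3879 = -0.95.

M = -0.95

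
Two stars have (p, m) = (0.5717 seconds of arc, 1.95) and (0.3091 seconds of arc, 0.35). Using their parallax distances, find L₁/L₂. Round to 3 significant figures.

d₁ = 1/p₁ = 1/0.5717″ = 1.7492 pc; d₂ = 1/p₂ = 1/0.3091″ = 3.2352 pc.
M₁ = m₁ − 5 log₁₀ d₁ + 5 = 1.95 − 1.2142 + 5 = 5.7358.
M₂ = 0.35 − 2.5495 + 5 = 2.8005.
L₁/L₂ = 10^(0.4(M₂ − M₁)) = 10^(0.4 × (-2.9353)) = 10^(-1.17412) = 0.06697.

L₁/L₂ = 0.0670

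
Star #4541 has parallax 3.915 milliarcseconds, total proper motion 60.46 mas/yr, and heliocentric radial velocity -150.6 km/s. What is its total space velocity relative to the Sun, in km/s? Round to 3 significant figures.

167 km/s

d = 1/p = 1/0.003915″ = 255.43 pc.
μ = 60.46 mas/yr = 0.06046 ″/yr.
v_t = 4.740 μ d = 4.740 × 0.06046 × 255.43 = 73.201 km/s.
v = √(v_r² + v_t²) = √((-150.6)² + 73.201²) = √28038.7 = 167.45 km/s.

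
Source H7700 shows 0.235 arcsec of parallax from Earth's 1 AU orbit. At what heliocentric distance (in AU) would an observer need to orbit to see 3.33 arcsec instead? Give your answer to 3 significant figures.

14.2 AU

Parallax scales linearly with baseline: p ∝ B, so B = p_target / p_Earth × 1 AU.
B = 3.33 / 0.235 = 14.17 AU.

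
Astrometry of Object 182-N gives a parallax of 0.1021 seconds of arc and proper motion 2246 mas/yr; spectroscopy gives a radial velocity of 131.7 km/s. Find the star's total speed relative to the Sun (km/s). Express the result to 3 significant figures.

d = 1/p = 1/0.1021″ = 9.7943 pc.
μ = 2246 mas/yr = 2.246 ″/yr.
v_t = 4.740 μ d = 4.740 × 2.246 × 9.7943 = 104.27 km/s.
v = √(v_r² + v_t²) = √(131.7² + 104.27²) = √28217.1 = 167.98 km/s.

168 km/s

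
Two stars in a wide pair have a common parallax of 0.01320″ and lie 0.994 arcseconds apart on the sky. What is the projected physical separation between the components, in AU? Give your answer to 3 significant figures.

75.3 AU

d = 1/p = 1/0.01320″ = 75.758 pc.
At distance d (pc), an angle of θ arcsec spans θ·d AU: s = 0.994 × 75.758 = 75.303 AU.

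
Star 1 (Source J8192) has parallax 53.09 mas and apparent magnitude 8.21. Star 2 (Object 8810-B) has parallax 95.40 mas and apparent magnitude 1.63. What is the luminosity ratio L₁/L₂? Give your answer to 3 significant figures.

d₁ = 1/p₁ = 1/0.05309″ = 18.836 pc; d₂ = 1/p₂ = 1/0.09540″ = 10.482 pc.
M₁ = m₁ − 5 log₁₀ d₁ + 5 = 8.21 − 6.3749 + 5 = 6.8351.
M₂ = 1.63 − 5.1022 + 5 = 1.5278.
L₁/L₂ = 10^(0.4(M₂ − M₁)) = 10^(0.4 × (-5.3073)) = 10^(-2.12292) = 0.0075349.

L₁/L₂ = 0.00753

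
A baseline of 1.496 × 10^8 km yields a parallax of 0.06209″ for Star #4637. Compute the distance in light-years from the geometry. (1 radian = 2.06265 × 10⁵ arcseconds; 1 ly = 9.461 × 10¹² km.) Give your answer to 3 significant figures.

θ = 0.06209″ = 0.06209/206265 = 3.0102 × 10^-7 rad.
d = B/θ = (1.496 × 10^8) / (3.0102 × 10^-7) = 4.9698 × 10^14 km = (4.9698 × 10^14) / (9.461 × 10^12) ly = 52.529 ly.

52.5 ly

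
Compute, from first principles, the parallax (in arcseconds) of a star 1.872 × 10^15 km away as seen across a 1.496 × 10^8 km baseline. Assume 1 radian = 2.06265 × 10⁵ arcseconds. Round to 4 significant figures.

θ ≈ B/d = (1.496 × 10^8) / (1.872 × 10^15) = 7.9915 × 10^-8 rad.
In arcseconds: 7.9915 × 10^-8 × 206265 = 0.016484″.

0.01648 arcsec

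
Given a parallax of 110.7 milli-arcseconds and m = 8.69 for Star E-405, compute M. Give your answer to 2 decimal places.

d = 1/p = 1/0.1107″ = 9.0334 pc.
m − M = 5 log₁₀(9.0334) − 5 = 4.7793 − 5 = -0.2207.
M = m − (m − M) = 8.69 − (-0.2207) = 8.91.

M = 8.91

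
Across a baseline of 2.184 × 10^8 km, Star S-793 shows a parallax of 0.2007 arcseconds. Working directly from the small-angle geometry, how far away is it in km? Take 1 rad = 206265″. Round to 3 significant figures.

2.24 × 10^14 km

θ = 0.2007″ = 0.2007/206265 = 9.7302 × 10^-7 rad.
d = B/θ = (2.184 × 10^8) / (9.7302 × 10^-7) = 2.2446 × 10^14 km.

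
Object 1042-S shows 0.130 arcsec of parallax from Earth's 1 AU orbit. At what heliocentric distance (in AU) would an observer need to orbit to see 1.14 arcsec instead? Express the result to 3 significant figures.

Parallax scales linearly with baseline: p ∝ B, so B = p_target / p_Earth × 1 AU.
B = 1.14 / 0.130 = 8.7692 AU.

8.77 AU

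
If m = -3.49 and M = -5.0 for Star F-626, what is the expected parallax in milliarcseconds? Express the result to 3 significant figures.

49.9 mas

m − M = -3.49 − (-5.0) = 1.51.
d = 10^((m−M)/5 + 1) = 10^1.302 = 20.045 pc.
p = 1/d = 1/20.045 = 0.049888 arcsec = 49.888 mas.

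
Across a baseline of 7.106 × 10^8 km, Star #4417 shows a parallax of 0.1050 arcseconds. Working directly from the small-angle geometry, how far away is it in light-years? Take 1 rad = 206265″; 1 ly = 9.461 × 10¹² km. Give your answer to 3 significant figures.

148 ly

θ = 0.1050″ = 0.1050/206265 = 5.0905 × 10^-7 rad.
d = B/θ = (7.106 × 10^8) / (5.0905 × 10^-7) = 1.3959 × 10^15 km = (1.3959 × 10^15) / (9.461 × 10^12) ly = 147.54 ly.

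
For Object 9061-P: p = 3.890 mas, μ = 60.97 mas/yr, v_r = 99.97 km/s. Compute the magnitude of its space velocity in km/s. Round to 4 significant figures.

124.6 km/s

d = 1/p = 1/0.003890″ = 257.07 pc.
μ = 60.97 mas/yr = 0.06097 ″/yr.
v_t = 4.740 μ d = 4.740 × 0.06097 × 257.07 = 74.293 km/s.
v = √(v_r² + v_t²) = √(99.97² + 74.293²) = √15513.5 = 124.55 km/s.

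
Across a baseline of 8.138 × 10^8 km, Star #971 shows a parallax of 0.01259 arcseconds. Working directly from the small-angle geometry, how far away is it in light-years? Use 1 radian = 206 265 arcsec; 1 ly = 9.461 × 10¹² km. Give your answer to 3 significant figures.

1410 ly

θ = 0.01259″ = 0.01259/206265 = 6.1038 × 10^-8 rad.
d = B/θ = (8.138 × 10^8) / (6.1038 × 10^-8) = 1.3333 × 10^16 km = (1.3333 × 10^16) / (9.461 × 10^12) ly = 1409.3 ly.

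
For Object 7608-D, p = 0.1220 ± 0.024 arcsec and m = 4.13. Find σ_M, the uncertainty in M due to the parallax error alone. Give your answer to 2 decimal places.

σ_M = 0.43 mag

M = m − 5 log₁₀ d + 5 = m + 5 log₁₀ p + 5, so ∂M/∂p = 5/(p ln 10).
σ_M = (5/ln 10) · (σ_p/p) = 2.1715 × 0.024/0.1220 = 2.1715 × 0.19672 = 0.42718.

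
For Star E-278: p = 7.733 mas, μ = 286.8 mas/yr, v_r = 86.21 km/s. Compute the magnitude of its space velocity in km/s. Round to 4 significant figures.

195.8 km/s

d = 1/p = 1/0.007733″ = 129.32 pc.
μ = 286.8 mas/yr = 0.2868 ″/yr.
v_t = 4.740 μ d = 4.740 × 0.2868 × 129.32 = 175.8 km/s.
v = √(v_r² + v_t²) = √(86.21² + 175.8²) = √38337.8 = 195.8 km/s.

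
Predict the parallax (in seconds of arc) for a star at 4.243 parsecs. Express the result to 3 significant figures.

p = 1/d = 1/4.243 = 0.23568 arcsec.

0.236 arcsec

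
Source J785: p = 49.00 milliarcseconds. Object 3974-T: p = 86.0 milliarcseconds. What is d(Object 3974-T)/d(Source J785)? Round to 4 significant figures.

Since d = 1/p, d_B/d_A = p_A/p_B.
= 49.00 / 86.0 = 0.56977.

0.5698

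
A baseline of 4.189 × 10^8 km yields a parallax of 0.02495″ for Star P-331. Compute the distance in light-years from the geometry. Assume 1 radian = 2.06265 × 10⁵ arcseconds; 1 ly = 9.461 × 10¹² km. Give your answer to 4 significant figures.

θ = 0.02495″ = 0.02495/206265 = 1.2096 × 10^-7 rad.
d = B/θ = (4.189 × 10^8) / (1.2096 × 10^-7) = 3.4631 × 10^15 km = (3.4631 × 10^15) / (9.461 × 10^12) ly = 366.04 ly.

366.0 ly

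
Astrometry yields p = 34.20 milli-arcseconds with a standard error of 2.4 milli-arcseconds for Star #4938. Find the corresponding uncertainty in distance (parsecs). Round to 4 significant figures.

2.052 pc

d = 1/p, so σ_d = σ_p / p².
σ_d = 0.00240 / (0.03420)² = 0.00240 / 0.0011696 = 2.052 pc.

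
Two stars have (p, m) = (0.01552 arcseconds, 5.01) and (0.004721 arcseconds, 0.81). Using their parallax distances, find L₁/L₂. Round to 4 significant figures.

d₁ = 1/p₁ = 1/0.01552″ = 64.433 pc; d₂ = 1/p₂ = 1/0.004721″ = 211.82 pc.
M₁ = m₁ − 5 log₁₀ d₁ + 5 = 5.01 − 9.0455 + 5 = 0.9645.
M₂ = 0.81 − 11.6298 + 5 = -5.8198.
L₁/L₂ = 10^(0.4(M₂ − M₁)) = 10^(0.4 × (-6.7843)) = 10^(-2.71372) = 0.0019332.

L₁/L₂ = 0.001933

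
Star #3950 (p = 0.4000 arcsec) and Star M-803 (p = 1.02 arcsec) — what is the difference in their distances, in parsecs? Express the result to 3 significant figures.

d_A = 1/0.4000″ = 2.5 pc; d_B = 1/1.020″ = 0.98039 pc.
|d_B − d_A| = |0.98039 − 2.5| = 1.5196 pc.

1.52 pc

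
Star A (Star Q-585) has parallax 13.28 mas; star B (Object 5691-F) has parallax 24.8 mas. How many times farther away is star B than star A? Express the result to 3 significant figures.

0.535

Since d = 1/p, d_B/d_A = p_A/p_B.
= 13.28 / 24.8 = 0.53548.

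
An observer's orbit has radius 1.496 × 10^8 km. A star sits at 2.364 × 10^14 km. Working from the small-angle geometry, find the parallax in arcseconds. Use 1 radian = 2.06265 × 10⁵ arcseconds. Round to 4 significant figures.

0.1305 arcsec

θ ≈ B/d = (1.496 × 10^8) / (2.364 × 10^14) = 6.3283 × 10^-7 rad.
In arcseconds: 6.3283 × 10^-7 × 206265 = 0.13053″.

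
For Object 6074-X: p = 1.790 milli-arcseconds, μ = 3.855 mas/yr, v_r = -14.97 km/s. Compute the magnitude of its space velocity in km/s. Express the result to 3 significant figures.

d = 1/p = 1/0.001790″ = 558.66 pc.
μ = 3.855 mas/yr = 0.003855 ″/yr.
v_t = 4.740 μ d = 4.740 × 0.003855 × 558.66 = 10.208 km/s.
v = √(v_r² + v_t²) = √((-14.97)² + 10.208²) = √328.304 = 18.119 km/s.

18.1 km/s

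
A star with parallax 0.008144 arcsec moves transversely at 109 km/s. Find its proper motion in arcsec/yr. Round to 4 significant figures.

0.1873 arcsec/yr

d = 1/p = 1/0.008144″ = 122.79 pc.
μ = v_t / (4.74 d) = 109 / (4.74 × 122.79) = 109 / 582.02 = 0.18728 ″/yr.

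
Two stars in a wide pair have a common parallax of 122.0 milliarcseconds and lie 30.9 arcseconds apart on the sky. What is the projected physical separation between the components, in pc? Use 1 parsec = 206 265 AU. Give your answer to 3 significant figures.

d = 1/p = 1/0.1220″ = 8.1967 pc.
At distance d (pc), an angle of θ arcsec spans θ·d AU: s = 30.9 × 8.1967 = 253.28 AU.
= 253.28 / 206265 = 0.0012279 pc.

0.00123 pc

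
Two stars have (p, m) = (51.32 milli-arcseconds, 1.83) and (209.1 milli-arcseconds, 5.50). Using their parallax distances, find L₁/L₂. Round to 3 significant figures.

L₁/L₂ = 488

d₁ = 1/p₁ = 1/0.05132″ = 19.486 pc; d₂ = 1/p₂ = 1/0.2091″ = 4.7824 pc.
M₁ = m₁ − 5 log₁₀ d₁ + 5 = 1.83 − 6.4486 + 5 = 0.3814.
M₂ = 5.50 − 3.3982 + 5 = 7.1018.
L₁/L₂ = 10^(0.4(M₂ − M₁)) = 10^(0.4 × 6.7204) = 10^2.68816 = 487.71.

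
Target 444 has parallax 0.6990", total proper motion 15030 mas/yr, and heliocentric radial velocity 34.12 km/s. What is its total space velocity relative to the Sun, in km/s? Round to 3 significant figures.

107 km/s

d = 1/p = 1/0.6990″ = 1.4306 pc.
μ = 15030 mas/yr = 15.03 ″/yr.
v_t = 4.740 μ d = 4.740 × 15.03 × 1.4306 = 101.92 km/s.
v = √(v_r² + v_t²) = √(34.12² + 101.92²) = √11551.9 = 107.48 km/s.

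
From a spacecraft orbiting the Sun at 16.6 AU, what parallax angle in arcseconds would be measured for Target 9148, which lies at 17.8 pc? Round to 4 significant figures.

p (arcsec) = B (AU) / d (pc).
p = 16.6 / 17.8 = 0.93258 arcsec.

0.9326 arcsec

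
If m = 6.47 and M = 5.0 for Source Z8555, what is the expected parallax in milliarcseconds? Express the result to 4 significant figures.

m − M = 6.47 − 5.0 = 1.47.
d = 10^((m−M)/5 + 1) = 10^1.294 = 19.679 pc.
p = 1/d = 1/19.679 = 0.050816 arcsec = 50.816 mas.

50.82 mas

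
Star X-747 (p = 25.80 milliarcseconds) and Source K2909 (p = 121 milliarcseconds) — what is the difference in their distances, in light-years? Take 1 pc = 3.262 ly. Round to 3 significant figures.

d_A = 1/0.02580″ = 38.76 pc; d_B = 1/0.1210″ = 8.2645 pc.
|d_B − d_A| = |8.2645 − 38.76| = 30.496 pc = 30.496 × 3.262 ly = 99.478 ly.

99.5 ly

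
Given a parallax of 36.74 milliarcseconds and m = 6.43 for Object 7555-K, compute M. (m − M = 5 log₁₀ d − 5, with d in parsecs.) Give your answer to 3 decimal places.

d = 1/p = 1/0.03674″ = 27.218 pc.
m − M = 5 log₁₀(27.218) − 5 = 7.1743 − 5 = 2.1743.
M = m − (m − M) = 6.43 − 2.1743 = 4.256.

M = 4.256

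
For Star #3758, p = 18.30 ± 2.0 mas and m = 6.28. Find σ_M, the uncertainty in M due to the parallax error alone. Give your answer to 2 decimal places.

M = m − 5 log₁₀ d + 5 = m + 5 log₁₀ p + 5, so ∂M/∂p = 5/(p ln 10).
σ_M = (5/ln 10) · (σ_p/p) = 2.1715 × 2.0/18.30 = 2.1715 × 0.10929 = 0.23732.

σ_M = 0.24 mag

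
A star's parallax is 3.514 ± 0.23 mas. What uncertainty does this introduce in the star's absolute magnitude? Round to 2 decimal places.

M = m − 5 log₁₀ d + 5 = m + 5 log₁₀ p + 5, so ∂M/∂p = 5/(p ln 10).
σ_M = (5/ln 10) · (σ_p/p) = 2.1715 × 0.23/3.514 = 2.1715 × 0.065452 = 0.14213.

σ_M = 0.14 mag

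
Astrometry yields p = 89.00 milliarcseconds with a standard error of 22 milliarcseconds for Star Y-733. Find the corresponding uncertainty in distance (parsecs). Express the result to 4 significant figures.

d = 1/p, so σ_d = σ_p / p².
σ_d = 0.0220 / (0.08900)² = 0.0220 / 0.007921 = 2.7774 pc.

2.777 pc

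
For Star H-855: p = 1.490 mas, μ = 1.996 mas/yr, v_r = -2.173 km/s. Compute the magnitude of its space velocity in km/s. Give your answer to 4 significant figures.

6.711 km/s

d = 1/p = 1/0.001490″ = 671.14 pc.
μ = 1.996 mas/yr = 0.001996 ″/yr.
v_t = 4.740 μ d = 4.740 × 0.001996 × 671.14 = 6.3497 km/s.
v = √(v_r² + v_t²) = √((-2.173)² + 6.3497²) = √45.0406 = 6.7112 km/s.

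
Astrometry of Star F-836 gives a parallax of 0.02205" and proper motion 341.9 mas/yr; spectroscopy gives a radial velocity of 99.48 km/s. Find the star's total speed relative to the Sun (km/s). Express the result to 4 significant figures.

123.7 km/s

d = 1/p = 1/0.02205″ = 45.351 pc.
μ = 341.9 mas/yr = 0.3419 ″/yr.
v_t = 4.740 μ d = 4.740 × 0.3419 × 45.351 = 73.496 km/s.
v = √(v_r² + v_t²) = √(99.48² + 73.496²) = √15297.9 = 123.68 km/s.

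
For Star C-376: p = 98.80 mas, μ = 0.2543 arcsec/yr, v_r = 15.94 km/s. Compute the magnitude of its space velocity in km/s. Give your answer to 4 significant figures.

d = 1/p = 1/0.09880″ = 10.121 pc.
v_t = 4.740 μ d = 4.740 × 0.2543 × 10.121 = 12.2 km/s.
v = √(v_r² + v_t²) = √(15.94² + 12.2²) = √402.924 = 20.073 km/s.

20.07 km/s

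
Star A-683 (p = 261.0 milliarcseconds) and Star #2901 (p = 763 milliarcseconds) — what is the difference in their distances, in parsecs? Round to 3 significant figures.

d_A = 1/0.2610″ = 3.8314 pc; d_B = 1/0.7630″ = 1.3106 pc.
|d_B − d_A| = |1.3106 − 3.8314| = 2.5208 pc.

2.52 pc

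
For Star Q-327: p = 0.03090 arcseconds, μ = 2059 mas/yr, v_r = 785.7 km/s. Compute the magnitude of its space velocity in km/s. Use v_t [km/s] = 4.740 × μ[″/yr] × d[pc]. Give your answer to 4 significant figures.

846.8 km/s

d = 1/p = 1/0.03090″ = 32.362 pc.
μ = 2059 mas/yr = 2.059 ″/yr.
v_t = 4.740 μ d = 4.740 × 2.059 × 32.362 = 315.84 km/s.
v = √(v_r² + v_t²) = √(785.7² + 315.84²) = √717079 = 846.81 km/s.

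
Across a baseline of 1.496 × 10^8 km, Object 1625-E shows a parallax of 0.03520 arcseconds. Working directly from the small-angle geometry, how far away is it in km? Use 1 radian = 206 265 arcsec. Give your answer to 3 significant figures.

8.77 × 10^14 km

θ = 0.03520″ = 0.03520/206265 = 1.7065 × 10^-7 rad.
d = B/θ = (1.496 × 10^8) / (1.7065 × 10^-7) = 8.7665 × 10^14 km.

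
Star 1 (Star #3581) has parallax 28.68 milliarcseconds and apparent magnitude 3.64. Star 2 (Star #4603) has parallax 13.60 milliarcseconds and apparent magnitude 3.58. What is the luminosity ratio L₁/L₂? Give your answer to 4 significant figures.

L₁/L₂ = 0.2128

d₁ = 1/p₁ = 1/0.02868″ = 34.868 pc; d₂ = 1/p₂ = 1/0.01360″ = 73.529 pc.
M₁ = m₁ − 5 log₁₀ d₁ + 5 = 3.64 − 7.7121 + 5 = 0.9279.
M₂ = 3.58 − 9.3323 + 5 = -0.7523.
L₁/L₂ = 10^(0.4(M₂ − M₁)) = 10^(0.4 × (-1.6802)) = 10^(-0.67208) = 0.21277.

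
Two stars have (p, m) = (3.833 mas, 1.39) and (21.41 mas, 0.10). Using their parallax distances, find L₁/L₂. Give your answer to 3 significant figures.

d₁ = 1/p₁ = 1/0.003833″ = 260.89 pc; d₂ = 1/p₂ = 1/0.02141″ = 46.707 pc.
M₁ = m₁ − 5 log₁₀ d₁ + 5 = 1.39 − 12.0823 + 5 = -5.6923.
M₂ = 0.10 − 8.3469 + 5 = -3.2469.
L₁/L₂ = 10^(0.4(M₂ − M₁)) = 10^(0.4 × 2.4454) = 10^0.97816 = 9.5096.

L₁/L₂ = 9.51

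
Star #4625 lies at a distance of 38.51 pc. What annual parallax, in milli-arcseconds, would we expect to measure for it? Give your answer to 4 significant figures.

25.97 mas

p = 1/d = 1/38.51 = 0.025967 arcsec.
= 0.025967 × 1000 = 25.967 mas.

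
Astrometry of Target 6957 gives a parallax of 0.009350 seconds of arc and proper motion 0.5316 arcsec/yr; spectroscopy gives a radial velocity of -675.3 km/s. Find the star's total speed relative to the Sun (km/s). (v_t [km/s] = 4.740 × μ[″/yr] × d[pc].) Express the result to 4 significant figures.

d = 1/p = 1/0.009350″ = 106.95 pc.
v_t = 4.740 μ d = 4.740 × 0.5316 × 106.95 = 269.49 km/s.
v = √(v_r² + v_t²) = √((-675.3)² + 269.49²) = √528655 = 727.09 km/s.

727.1 km/s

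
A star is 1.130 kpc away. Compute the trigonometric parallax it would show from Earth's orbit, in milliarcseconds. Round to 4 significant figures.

d = 1.130 kpc = 1130 pc.
p = 1/d = 1/1130 = 0.00088496 arcsec.
= 0.00088496 × 1000 = 0.88496 mas.

0.8850 mas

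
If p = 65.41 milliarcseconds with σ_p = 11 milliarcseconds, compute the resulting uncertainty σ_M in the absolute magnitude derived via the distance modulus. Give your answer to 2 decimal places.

M = m − 5 log₁₀ d + 5 = m + 5 log₁₀ p + 5, so ∂M/∂p = 5/(p ln 10).
σ_M = (5/ln 10) · (σ_p/p) = 2.1715 × 11/65.41 = 2.1715 × 0.16817 = 0.36518.

σ_M = 0.37 mag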